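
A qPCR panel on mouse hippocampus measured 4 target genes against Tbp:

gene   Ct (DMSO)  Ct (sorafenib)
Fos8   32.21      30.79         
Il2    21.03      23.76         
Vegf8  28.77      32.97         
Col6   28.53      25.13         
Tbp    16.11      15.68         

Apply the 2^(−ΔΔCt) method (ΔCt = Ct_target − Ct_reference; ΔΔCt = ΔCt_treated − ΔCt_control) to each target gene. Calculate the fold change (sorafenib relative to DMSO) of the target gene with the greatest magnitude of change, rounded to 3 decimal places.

Fos8: ΔΔCt = (30.79−15.68) − (32.21−16.11) = 15.11 − 16.10 = -0.99; fold change = 2^0.99 = 1.986
Il2: ΔΔCt = (23.76−15.68) − (21.03−16.11) = 8.08 − 4.92 = 3.16; fold change = 2^-3.16 = 0.112
Vegf8: ΔΔCt = (32.97−15.68) − (28.77−16.11) = 17.29 − 12.66 = 4.63; fold change = 2^-4.63 = 0.040
Col6: ΔΔCt = (25.13−15.68) − (28.53−16.11) = 9.45 − 12.42 = -2.97; fold change = 2^2.97 = 7.835
Vegf8 has the largest |ΔΔCt| = 4.63.

0.040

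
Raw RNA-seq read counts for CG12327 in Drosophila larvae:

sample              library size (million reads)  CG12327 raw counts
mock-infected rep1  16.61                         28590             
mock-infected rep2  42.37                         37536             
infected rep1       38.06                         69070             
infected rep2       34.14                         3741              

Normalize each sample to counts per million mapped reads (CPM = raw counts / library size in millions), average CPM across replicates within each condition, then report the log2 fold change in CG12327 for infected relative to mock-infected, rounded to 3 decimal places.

-0.438

CPM(mock-infected rep1) = 28590 / 16.61 = 1721.2523
CPM(mock-infected rep2) = 37536 / 42.37 = 885.9098
CPM(infected rep1) = 69070 / 38.06 = 1814.7662
CPM(infected rep2) = 3741 / 34.14 = 109.5782
mean CPM(mock-infected) = 1303.5810; mean CPM(infected) = 962.1722
Fold change = 962.1722 / 1303.5810 = 0.73810
log2(0.73810) = -0.4381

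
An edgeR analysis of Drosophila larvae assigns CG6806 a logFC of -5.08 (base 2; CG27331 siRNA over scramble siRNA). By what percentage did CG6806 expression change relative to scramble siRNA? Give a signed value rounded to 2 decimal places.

Fold change = 2^(-5.08) = 0.0296
Percent change = (FC − 1) × 100% = (0.0296 − 1) × 100 = -97.04%

-97.04%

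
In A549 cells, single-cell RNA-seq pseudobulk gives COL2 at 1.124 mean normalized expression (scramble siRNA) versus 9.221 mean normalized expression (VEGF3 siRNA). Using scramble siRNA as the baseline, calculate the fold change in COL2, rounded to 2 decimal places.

8.20

Fold change = 9.221 / 1.124 = 8.204
COL2 is upregulated.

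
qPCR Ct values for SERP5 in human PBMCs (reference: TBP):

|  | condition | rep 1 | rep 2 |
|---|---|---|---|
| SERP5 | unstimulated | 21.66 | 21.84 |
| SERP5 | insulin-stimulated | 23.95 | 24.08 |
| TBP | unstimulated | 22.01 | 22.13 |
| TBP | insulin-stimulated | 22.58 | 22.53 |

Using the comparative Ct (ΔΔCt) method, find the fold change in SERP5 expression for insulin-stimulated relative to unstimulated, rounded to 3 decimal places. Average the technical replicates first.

Mean Ct: SERP5 unstimulated 21.750; SERP5 insulin-stimulated 24.015; TBP unstimulated 22.070; TBP insulin-stimulated 22.555
ΔCt(unstimulated) = 21.750 − 22.070 = -0.320
ΔCt(insulin-stimulated) = 24.015 − 22.555 = 1.460
ΔΔCt = 1.460 − (-0.320) = 1.780
Fold change = 2^(−1.780) = 0.2912

0.291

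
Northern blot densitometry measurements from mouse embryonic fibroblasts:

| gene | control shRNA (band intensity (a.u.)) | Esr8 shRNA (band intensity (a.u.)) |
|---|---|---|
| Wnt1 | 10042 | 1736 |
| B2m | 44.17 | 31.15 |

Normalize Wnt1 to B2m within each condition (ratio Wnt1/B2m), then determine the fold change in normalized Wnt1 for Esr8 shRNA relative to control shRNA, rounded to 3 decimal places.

Wnt1/B2m (control shRNA) = 10042 / 44.17 = 227.35
Wnt1/B2m (Esr8 shRNA) = 1736 / 31.15 = 55.73
Fold change = 55.73 / 227.35 = 0.2451

0.245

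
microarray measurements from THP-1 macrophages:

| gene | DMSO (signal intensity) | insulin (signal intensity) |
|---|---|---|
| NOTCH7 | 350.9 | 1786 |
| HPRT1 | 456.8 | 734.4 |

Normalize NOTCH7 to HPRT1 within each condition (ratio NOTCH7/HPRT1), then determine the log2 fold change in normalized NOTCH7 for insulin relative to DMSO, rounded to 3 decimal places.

1.663

NOTCH7/HPRT1 (DMSO) = 350.9 / 456.8 = 0.76817
NOTCH7/HPRT1 (insulin) = 1786 / 734.4 = 2.4319
Fold change = 2.4319 / 0.76817 = 3.1659
log2(3.1659) = 1.6626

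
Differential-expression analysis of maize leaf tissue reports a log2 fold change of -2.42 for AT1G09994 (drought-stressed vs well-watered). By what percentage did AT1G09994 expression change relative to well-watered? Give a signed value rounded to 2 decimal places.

-81.31%

Fold change = 2^(-2.42) = 0.1869
Percent change = (FC − 1) × 100% = (0.1869 − 1) × 100 = -81.31%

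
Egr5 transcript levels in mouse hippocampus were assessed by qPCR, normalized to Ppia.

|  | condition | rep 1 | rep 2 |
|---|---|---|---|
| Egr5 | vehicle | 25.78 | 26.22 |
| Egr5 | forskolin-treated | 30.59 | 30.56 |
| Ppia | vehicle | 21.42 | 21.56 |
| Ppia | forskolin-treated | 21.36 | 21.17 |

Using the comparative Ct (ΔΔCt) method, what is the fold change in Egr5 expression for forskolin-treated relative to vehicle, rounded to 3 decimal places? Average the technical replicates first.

0.036

Mean Ct: Egr5 vehicle 26.000; Egr5 forskolin-treated 30.575; Ppia vehicle 21.490; Ppia forskolin-treated 21.265
ΔCt(vehicle) = 26.000 − 21.490 = 4.510
ΔCt(forskolin-treated) = 30.575 − 21.265 = 9.310
ΔΔCt = 9.310 − 4.510 = 4.800
Fold change = 2^(−4.800) = 0.0359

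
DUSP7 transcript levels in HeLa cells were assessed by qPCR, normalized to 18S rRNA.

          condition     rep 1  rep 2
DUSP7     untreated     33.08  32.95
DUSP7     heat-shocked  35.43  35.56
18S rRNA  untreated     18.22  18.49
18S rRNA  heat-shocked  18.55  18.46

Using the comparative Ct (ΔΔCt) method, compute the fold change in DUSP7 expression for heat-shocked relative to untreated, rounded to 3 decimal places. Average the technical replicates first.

Mean Ct: DUSP7 untreated 33.015; DUSP7 heat-shocked 35.495; 18S rRNA untreated 18.355; 18S rRNA heat-shocked 18.505
ΔCt(untreated) = 33.015 − 18.355 = 14.660
ΔCt(heat-shocked) = 35.495 − 18.505 = 16.990
ΔΔCt = 16.990 − 14.660 = 2.330
Fold change = 2^(−2.330) = 0.1989

0.199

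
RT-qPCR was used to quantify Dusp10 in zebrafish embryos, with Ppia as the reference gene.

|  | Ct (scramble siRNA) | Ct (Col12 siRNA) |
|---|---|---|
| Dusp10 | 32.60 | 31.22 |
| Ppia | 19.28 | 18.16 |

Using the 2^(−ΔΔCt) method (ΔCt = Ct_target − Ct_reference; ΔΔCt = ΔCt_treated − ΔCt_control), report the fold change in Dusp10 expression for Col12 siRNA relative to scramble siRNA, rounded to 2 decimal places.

ΔCt(scramble siRNA) = 32.600 − 19.280 = 13.320
ΔCt(Col12 siRNA) = 31.220 − 18.160 = 13.060
ΔΔCt = 13.060 − 13.320 = -0.260
Fold change = 2^(−(-0.260)) = 2^0.260 = 1.197

1.20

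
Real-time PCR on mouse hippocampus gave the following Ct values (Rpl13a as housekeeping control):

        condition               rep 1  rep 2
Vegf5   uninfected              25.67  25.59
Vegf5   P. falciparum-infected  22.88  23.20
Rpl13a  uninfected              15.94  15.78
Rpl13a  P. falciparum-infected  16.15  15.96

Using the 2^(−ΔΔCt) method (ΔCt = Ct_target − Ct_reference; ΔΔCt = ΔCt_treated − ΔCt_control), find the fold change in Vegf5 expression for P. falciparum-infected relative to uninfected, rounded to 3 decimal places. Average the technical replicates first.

6.892

Mean Ct: Vegf5 uninfected 25.630; Vegf5 P. falciparum-infected 23.040; Rpl13a uninfected 15.860; Rpl13a P. falciparum-infected 16.055
ΔCt(uninfected) = 25.630 − 15.860 = 9.770
ΔCt(P. falciparum-infected) = 23.040 − 16.055 = 6.985
ΔΔCt = 6.985 − 9.770 = -2.785
Fold change = 2^(−(-2.785)) = 2^2.785 = 6.8924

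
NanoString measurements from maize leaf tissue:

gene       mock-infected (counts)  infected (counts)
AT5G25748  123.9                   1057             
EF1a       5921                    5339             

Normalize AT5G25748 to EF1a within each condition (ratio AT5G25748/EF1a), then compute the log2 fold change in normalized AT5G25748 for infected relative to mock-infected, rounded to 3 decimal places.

AT5G25748/EF1a (mock-infected) = 123.9 / 5921 = 0.020926
AT5G25748/EF1a (infected) = 1057 / 5339 = 0.19798
Fold change = 0.19798 / 0.020926 = 9.4610
log2(9.4610) = 3.2420

3.242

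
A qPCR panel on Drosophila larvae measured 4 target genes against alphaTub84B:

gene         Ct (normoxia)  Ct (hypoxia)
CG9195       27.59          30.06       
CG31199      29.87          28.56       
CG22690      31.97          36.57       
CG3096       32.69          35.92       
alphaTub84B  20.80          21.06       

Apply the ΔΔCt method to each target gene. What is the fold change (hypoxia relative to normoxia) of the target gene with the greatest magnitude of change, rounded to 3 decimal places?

CG9195: ΔΔCt = (30.06−21.06) − (27.59−20.80) = 9.00 − 6.79 = 2.21; fold change = 2^-2.21 = 0.216
CG31199: ΔΔCt = (28.56−21.06) − (29.87−20.80) = 7.50 − 9.07 = -1.57; fold change = 2^1.57 = 2.969
CG22690: ΔΔCt = (36.57−21.06) − (31.97−20.80) = 15.51 − 11.17 = 4.34; fold change = 2^-4.34 = 0.049
CG3096: ΔΔCt = (35.92−21.06) − (32.69−20.80) = 14.86 − 11.89 = 2.97; fold change = 2^-2.97 = 0.128
CG22690 has the largest |ΔΔCt| = 4.34.

0.049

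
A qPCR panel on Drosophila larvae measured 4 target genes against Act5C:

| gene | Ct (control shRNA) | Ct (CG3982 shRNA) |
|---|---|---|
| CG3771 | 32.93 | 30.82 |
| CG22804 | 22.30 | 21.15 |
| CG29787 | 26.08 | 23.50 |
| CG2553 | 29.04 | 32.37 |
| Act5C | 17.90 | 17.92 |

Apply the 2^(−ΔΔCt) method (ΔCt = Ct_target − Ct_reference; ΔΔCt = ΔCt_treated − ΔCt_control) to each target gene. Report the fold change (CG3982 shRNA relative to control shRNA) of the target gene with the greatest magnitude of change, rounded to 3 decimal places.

CG3771: ΔΔCt = (30.82−17.92) − (32.93−17.90) = 12.90 − 15.03 = -2.13; fold change = 2^2.13 = 4.377
CG22804: ΔΔCt = (21.15−17.92) − (22.30−17.90) = 3.23 − 4.40 = -1.17; fold change = 2^1.17 = 2.250
CG29787: ΔΔCt = (23.50−17.92) − (26.08−17.90) = 5.58 − 8.18 = -2.60; fold change = 2^2.60 = 6.063
CG2553: ΔΔCt = (32.37−17.92) − (29.04−17.90) = 14.45 − 11.14 = 3.31; fold change = 2^-3.31 = 0.101
CG2553 has the largest |ΔΔCt| = 3.31.

0.101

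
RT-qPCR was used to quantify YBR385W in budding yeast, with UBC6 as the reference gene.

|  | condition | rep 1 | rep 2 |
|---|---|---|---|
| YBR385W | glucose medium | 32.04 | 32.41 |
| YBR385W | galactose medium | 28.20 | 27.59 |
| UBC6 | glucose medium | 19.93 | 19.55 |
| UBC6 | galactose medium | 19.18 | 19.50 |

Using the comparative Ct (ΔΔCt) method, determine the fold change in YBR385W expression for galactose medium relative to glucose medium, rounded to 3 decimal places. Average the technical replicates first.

Mean Ct: YBR385W glucose medium 32.225; YBR385W galactose medium 27.895; UBC6 glucose medium 19.740; UBC6 galactose medium 19.340
ΔCt(glucose medium) = 32.225 − 19.740 = 12.485
ΔCt(galactose medium) = 27.895 − 19.340 = 8.555
ΔΔCt = 8.555 − 12.485 = -3.930
Fold change = 2^(−(-3.930)) = 2^3.930 = 15.2422

15.242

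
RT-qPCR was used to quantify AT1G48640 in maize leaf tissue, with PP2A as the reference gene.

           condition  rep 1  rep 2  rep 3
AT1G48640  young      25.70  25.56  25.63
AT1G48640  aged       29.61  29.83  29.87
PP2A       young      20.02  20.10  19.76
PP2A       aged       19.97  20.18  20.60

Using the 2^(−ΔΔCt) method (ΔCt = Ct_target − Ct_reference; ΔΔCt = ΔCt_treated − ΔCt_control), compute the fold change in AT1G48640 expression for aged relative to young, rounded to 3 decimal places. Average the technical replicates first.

Mean Ct: AT1G48640 young 25.630; AT1G48640 aged 29.770; PP2A young 19.960; PP2A aged 20.250
ΔCt(young) = 25.630 − 19.960 = 5.670
ΔCt(aged) = 29.770 − 20.250 = 9.520
ΔΔCt = 9.520 − 5.670 = 3.850
Fold change = 2^(−3.850) = 0.0693

0.069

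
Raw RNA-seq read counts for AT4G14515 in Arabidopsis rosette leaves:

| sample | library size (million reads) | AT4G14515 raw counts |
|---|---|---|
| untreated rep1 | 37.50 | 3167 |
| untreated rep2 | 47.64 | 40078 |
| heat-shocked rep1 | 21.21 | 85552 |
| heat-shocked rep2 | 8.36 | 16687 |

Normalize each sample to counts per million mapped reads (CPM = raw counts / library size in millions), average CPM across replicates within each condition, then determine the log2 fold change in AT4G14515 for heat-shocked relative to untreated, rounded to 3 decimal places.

2.703

CPM(untreated rep1) = 3167 / 37.50 = 84.4533
CPM(untreated rep2) = 40078 / 47.64 = 841.2678
CPM(heat-shocked rep1) = 85552 / 21.21 = 4033.5691
CPM(heat-shocked rep2) = 16687 / 8.36 = 1996.0526
mean CPM(untreated) = 462.8606; mean CPM(heat-shocked) = 3014.8109
Fold change = 3014.8109 / 462.8606 = 6.51343
log2(6.51343) = 2.7034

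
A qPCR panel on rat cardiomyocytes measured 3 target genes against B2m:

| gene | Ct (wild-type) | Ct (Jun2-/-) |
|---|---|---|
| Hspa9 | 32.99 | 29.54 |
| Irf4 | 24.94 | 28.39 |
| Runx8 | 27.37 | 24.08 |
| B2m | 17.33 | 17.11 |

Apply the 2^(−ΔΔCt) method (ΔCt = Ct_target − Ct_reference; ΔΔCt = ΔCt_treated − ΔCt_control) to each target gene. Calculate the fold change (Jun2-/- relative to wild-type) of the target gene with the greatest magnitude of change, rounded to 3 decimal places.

0.079

Hspa9: ΔΔCt = (29.54−17.11) − (32.99−17.33) = 12.43 − 15.66 = -3.23; fold change = 2^3.23 = 9.383
Irf4: ΔΔCt = (28.39−17.11) − (24.94−17.33) = 11.28 − 7.61 = 3.67; fold change = 2^-3.67 = 0.079
Runx8: ΔΔCt = (24.08−17.11) − (27.37−17.33) = 6.97 − 10.04 = -3.07; fold change = 2^3.07 = 8.398
Irf4 has the largest |ΔΔCt| = 3.67.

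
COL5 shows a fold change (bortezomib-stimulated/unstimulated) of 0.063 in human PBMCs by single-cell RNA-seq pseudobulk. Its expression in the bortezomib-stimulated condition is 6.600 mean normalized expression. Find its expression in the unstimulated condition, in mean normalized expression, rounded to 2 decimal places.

104.76

unstimulated expression = 6.600 / 0.063 = 104.76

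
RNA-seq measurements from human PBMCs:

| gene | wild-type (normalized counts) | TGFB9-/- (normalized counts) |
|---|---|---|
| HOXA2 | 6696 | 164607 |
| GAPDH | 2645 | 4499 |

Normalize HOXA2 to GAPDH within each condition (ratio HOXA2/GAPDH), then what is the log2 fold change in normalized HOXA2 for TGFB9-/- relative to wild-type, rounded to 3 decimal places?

HOXA2/GAPDH (wild-type) = 6696 / 2645 = 2.5316
HOXA2/GAPDH (TGFB9-/-) = 164607 / 4499 = 36.587
Fold change = 36.587 / 2.5316 = 14.4525
log2(14.4525) = 3.8532

3.853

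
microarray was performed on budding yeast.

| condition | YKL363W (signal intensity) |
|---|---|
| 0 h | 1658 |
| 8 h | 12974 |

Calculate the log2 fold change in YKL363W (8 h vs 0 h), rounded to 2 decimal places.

2.97

Fold change = 12974 / 1658 = 7.8251
log2(7.8251) = 2.968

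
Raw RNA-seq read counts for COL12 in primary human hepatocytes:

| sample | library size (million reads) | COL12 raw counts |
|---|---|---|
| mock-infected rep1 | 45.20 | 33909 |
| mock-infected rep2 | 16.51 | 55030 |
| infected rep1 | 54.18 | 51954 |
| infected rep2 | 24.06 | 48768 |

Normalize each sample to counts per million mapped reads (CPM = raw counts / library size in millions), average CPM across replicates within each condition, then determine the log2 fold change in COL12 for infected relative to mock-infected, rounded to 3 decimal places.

-0.452

CPM(mock-infected rep1) = 33909 / 45.20 = 750.1991
CPM(mock-infected rep2) = 55030 / 16.51 = 3333.1314
CPM(infected rep1) = 51954 / 54.18 = 958.9147
CPM(infected rep2) = 48768 / 24.06 = 2026.9327
mean CPM(mock-infected) = 2041.6653; mean CPM(infected) = 1492.9237
Fold change = 1492.9237 / 2041.6653 = 0.73123
log2(0.73123) = -0.4516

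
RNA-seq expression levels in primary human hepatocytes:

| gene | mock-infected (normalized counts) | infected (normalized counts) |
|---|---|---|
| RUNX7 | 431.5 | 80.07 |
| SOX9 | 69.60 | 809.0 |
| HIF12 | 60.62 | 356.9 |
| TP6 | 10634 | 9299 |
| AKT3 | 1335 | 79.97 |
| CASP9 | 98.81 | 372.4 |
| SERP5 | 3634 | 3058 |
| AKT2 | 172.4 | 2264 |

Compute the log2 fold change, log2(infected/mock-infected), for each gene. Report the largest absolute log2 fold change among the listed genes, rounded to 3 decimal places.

4.061

log2(80.07/431.5) = -2.430  (RUNX7)
log2(809.0/69.60) = 3.539  (SOX9)
log2(356.9/60.62) = 2.558  (HIF12)
log2(9299/10634) = -0.194  (TP6)
log2(79.97/1335) = -4.061  (AKT3)
log2(372.4/98.81) = 1.914  (CASP9)
log2(3058/3634) = -0.249  (SERP5)
log2(2264/172.4) = 3.715  (AKT2)
The largest magnitude belongs to AKT3.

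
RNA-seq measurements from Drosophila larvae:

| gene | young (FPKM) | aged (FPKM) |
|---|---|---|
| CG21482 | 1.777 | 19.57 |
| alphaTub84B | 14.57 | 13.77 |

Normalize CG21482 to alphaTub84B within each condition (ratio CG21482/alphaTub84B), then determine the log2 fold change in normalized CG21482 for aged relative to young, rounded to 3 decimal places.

CG21482/alphaTub84B (young) = 1.777 / 14.57 = 0.12196
CG21482/alphaTub84B (aged) = 19.57 / 13.77 = 1.4212
Fold change = 1.4212 / 0.12196 = 11.6528
log2(11.6528) = 3.5426

3.543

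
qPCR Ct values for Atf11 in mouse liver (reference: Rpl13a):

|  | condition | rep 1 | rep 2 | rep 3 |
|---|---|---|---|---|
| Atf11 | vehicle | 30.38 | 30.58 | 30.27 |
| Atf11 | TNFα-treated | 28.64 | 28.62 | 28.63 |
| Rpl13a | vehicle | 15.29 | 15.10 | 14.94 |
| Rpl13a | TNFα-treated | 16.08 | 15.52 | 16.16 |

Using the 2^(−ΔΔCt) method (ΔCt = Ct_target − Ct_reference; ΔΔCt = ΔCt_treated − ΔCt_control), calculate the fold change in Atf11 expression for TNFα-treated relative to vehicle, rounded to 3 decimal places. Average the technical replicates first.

6.021

Mean Ct: Atf11 vehicle 30.410; Atf11 TNFα-treated 28.630; Rpl13a vehicle 15.110; Rpl13a TNFα-treated 15.920
ΔCt(vehicle) = 30.410 − 15.110 = 15.300
ΔCt(TNFα-treated) = 28.630 − 15.920 = 12.710
ΔΔCt = 12.710 − 15.300 = -2.590
Fold change = 2^(−(-2.590)) = 2^2.590 = 6.0210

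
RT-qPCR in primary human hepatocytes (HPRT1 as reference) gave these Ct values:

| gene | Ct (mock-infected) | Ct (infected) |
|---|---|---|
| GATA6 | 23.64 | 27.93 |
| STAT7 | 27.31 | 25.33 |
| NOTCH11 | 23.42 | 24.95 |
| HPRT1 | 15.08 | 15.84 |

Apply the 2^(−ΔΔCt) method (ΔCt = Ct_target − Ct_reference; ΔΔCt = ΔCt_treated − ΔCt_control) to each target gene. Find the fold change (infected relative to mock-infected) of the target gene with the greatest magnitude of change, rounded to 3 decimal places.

GATA6: ΔΔCt = (27.93−15.84) − (23.64−15.08) = 12.09 − 8.56 = 3.53; fold change = 2^-3.53 = 0.087
STAT7: ΔΔCt = (25.33−15.84) − (27.31−15.08) = 9.49 − 12.23 = -2.74; fold change = 2^2.74 = 6.681
NOTCH11: ΔΔCt = (24.95−15.84) − (23.42−15.08) = 9.11 − 8.34 = 0.77; fold change = 2^-0.77 = 0.586
GATA6 has the largest |ΔΔCt| = 3.53.

0.087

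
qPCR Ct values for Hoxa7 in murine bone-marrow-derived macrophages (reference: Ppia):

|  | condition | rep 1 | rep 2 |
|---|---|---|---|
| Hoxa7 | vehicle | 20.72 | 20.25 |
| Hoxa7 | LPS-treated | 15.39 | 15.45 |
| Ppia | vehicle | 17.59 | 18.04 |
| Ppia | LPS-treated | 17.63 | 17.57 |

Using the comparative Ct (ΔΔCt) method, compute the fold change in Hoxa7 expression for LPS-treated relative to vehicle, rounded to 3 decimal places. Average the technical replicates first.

28.840

Mean Ct: Hoxa7 vehicle 20.485; Hoxa7 LPS-treated 15.420; Ppia vehicle 17.815; Ppia LPS-treated 17.600
ΔCt(vehicle) = 20.485 − 17.815 = 2.670
ΔCt(LPS-treated) = 15.420 − 17.600 = -2.180
ΔΔCt = -2.180 − 2.670 = -4.850
Fold change = 2^(−(-4.850)) = 2^4.850 = 28.8400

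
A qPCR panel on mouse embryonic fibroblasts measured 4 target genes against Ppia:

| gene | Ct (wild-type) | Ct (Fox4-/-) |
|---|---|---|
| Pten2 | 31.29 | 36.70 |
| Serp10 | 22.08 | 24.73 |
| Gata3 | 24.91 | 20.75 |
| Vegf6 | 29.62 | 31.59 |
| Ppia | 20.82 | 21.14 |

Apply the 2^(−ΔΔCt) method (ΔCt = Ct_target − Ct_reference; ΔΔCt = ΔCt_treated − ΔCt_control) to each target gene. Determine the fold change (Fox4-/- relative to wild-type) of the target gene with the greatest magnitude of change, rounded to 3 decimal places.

0.029

Pten2: ΔΔCt = (36.70−21.14) − (31.29−20.82) = 15.56 − 10.47 = 5.09; fold change = 2^-5.09 = 0.029
Serp10: ΔΔCt = (24.73−21.14) − (22.08−20.82) = 3.59 − 1.26 = 2.33; fold change = 2^-2.33 = 0.199
Gata3: ΔΔCt = (20.75−21.14) − (24.91−20.82) = -0.39 − 4.09 = -4.48; fold change = 2^4.48 = 22.316
Vegf6: ΔΔCt = (31.59−21.14) − (29.62−20.82) = 10.45 − 8.80 = 1.65; fold change = 2^-1.65 = 0.319
Pten2 has the largest |ΔΔCt| = 5.09.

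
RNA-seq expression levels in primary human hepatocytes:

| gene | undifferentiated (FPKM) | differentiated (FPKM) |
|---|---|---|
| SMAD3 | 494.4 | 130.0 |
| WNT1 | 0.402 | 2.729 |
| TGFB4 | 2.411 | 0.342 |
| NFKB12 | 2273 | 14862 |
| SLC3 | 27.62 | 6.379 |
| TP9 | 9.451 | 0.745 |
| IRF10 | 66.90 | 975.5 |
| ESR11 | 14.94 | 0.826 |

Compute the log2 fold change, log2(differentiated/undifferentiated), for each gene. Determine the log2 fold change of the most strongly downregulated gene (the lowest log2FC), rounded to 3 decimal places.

-4.177

log2(130.0/494.4) = -1.927  (SMAD3)
log2(2.729/0.402) = 2.763  (WNT1)
log2(0.342/2.411) = -2.818  (TGFB4)
log2(14862/2273) = 2.709  (NFKB12)
log2(6.379/27.62) = -2.114  (SLC3)
log2(0.745/9.451) = -3.665  (TP9)
log2(975.5/66.90) = 3.866  (IRF10)
log2(0.826/14.94) = -4.177  (ESR11)
ESR11 is most strongly downregulated.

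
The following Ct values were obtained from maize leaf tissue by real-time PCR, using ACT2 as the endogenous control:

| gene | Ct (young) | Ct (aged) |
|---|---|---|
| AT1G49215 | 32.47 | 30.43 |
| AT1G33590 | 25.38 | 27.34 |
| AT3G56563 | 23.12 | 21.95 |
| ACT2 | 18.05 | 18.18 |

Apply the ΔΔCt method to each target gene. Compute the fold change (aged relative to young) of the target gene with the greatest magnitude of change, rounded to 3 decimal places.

AT1G49215: ΔΔCt = (30.43−18.18) − (32.47−18.05) = 12.25 − 14.42 = -2.17; fold change = 2^2.17 = 4.500
AT1G33590: ΔΔCt = (27.34−18.18) − (25.38−18.05) = 9.16 − 7.33 = 1.83; fold change = 2^-1.83 = 0.281
AT3G56563: ΔΔCt = (21.95−18.18) − (23.12−18.05) = 3.77 − 5.07 = -1.30; fold change = 2^1.30 = 2.462
AT1G49215 has the largest |ΔΔCt| = 2.17.

4.500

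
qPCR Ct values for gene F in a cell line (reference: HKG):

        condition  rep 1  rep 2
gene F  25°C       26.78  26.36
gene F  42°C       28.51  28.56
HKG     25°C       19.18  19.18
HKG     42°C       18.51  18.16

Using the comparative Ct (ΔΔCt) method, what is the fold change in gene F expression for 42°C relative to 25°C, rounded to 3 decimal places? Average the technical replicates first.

0.143

Mean Ct: gene F 25°C 26.570; gene F 42°C 28.535; HKG 25°C 19.180; HKG 42°C 18.335
ΔCt(25°C) = 26.570 − 19.180 = 7.390
ΔCt(42°C) = 28.535 − 18.335 = 10.200
ΔΔCt = 10.200 − 7.390 = 2.810
Fold change = 2^(−2.810) = 0.1426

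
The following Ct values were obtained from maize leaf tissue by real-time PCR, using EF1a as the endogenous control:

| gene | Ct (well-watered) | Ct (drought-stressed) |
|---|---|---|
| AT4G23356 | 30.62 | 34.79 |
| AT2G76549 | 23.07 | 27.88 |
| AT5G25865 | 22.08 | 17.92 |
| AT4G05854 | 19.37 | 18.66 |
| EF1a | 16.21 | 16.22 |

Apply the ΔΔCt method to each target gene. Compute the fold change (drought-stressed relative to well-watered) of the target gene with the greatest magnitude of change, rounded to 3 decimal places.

AT4G23356: ΔΔCt = (34.79−16.22) − (30.62−16.21) = 18.57 − 14.41 = 4.16; fold change = 2^-4.16 = 0.056
AT2G76549: ΔΔCt = (27.88−16.22) − (23.07−16.21) = 11.66 − 6.86 = 4.80; fold change = 2^-4.80 = 0.036
AT5G25865: ΔΔCt = (17.92−16.22) − (22.08−16.21) = 1.70 − 5.87 = -4.17; fold change = 2^4.17 = 18.001
AT4G05854: ΔΔCt = (18.66−16.22) − (19.37−16.21) = 2.44 − 3.16 = -0.72; fold change = 2^0.72 = 1.647
AT2G76549 has the largest |ΔΔCt| = 4.80.

0.036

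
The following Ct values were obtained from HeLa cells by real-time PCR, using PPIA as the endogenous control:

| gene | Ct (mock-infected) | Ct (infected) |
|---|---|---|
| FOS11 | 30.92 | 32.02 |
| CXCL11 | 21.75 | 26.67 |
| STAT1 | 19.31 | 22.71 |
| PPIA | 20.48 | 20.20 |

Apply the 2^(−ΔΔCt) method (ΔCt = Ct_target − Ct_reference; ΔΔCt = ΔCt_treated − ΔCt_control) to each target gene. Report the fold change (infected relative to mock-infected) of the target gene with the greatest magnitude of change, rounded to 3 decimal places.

0.027

FOS11: ΔΔCt = (32.02−20.20) − (30.92−20.48) = 11.82 − 10.44 = 1.38; fold change = 2^-1.38 = 0.384
CXCL11: ΔΔCt = (26.67−20.20) − (21.75−20.48) = 6.47 − 1.27 = 5.20; fold change = 2^-5.20 = 0.027
STAT1: ΔΔCt = (22.71−20.20) − (19.31−20.48) = 2.51 − (-1.17) = 3.68; fold change = 2^-3.68 = 0.078
CXCL11 has the largest |ΔΔCt| = 5.20.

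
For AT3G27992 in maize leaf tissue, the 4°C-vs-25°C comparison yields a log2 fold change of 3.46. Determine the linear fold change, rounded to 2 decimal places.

11.00

Fold change = 2^(3.46) = 11.004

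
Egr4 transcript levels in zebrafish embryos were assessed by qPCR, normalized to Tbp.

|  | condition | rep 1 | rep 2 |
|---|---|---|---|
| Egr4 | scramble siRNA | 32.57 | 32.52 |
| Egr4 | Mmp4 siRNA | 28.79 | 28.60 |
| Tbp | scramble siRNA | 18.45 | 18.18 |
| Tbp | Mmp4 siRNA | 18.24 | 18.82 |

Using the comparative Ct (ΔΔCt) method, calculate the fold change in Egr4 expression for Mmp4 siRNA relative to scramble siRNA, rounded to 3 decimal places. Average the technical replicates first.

Mean Ct: Egr4 scramble siRNA 32.545; Egr4 Mmp4 siRNA 28.695; Tbp scramble siRNA 18.315; Tbp Mmp4 siRNA 18.530
ΔCt(scramble siRNA) = 32.545 − 18.315 = 14.230
ΔCt(Mmp4 siRNA) = 28.695 − 18.530 = 10.165
ΔΔCt = 10.165 − 14.230 = -4.065
Fold change = 2^(−(-4.065)) = 2^4.065 = 16.7374

16.737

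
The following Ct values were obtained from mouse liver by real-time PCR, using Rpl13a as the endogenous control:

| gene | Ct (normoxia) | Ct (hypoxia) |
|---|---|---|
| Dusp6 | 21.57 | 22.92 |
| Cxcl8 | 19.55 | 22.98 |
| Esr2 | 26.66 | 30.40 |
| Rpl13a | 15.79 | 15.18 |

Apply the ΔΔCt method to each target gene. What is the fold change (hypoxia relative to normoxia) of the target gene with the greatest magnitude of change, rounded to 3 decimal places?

Dusp6: ΔΔCt = (22.92−15.18) − (21.57−15.79) = 7.74 − 5.78 = 1.96; fold change = 2^-1.96 = 0.257
Cxcl8: ΔΔCt = (22.98−15.18) − (19.55−15.79) = 7.80 − 3.76 = 4.04; fold change = 2^-4.04 = 0.061
Esr2: ΔΔCt = (30.40−15.18) − (26.66−15.79) = 15.22 − 10.87 = 4.35; fold change = 2^-4.35 = 0.049
Esr2 has the largest |ΔΔCt| = 4.35.

0.049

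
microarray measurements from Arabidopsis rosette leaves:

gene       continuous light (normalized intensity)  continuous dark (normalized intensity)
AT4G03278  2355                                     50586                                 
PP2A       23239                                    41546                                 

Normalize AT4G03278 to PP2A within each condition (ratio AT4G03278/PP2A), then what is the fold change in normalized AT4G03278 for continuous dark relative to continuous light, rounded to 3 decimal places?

AT4G03278/PP2A (continuous light) = 2355 / 23239 = 0.10134
AT4G03278/PP2A (continuous dark) = 50586 / 41546 = 1.2176
Fold change = 1.2176 / 0.10134 = 12.0151

12.015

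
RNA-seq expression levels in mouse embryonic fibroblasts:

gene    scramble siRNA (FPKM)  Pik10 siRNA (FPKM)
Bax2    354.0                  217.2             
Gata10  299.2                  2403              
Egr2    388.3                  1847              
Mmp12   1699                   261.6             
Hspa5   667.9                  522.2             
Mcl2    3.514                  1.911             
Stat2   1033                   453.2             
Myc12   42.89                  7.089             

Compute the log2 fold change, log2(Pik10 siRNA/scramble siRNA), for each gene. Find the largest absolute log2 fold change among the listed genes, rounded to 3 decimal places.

3.006

log2(217.2/354.0) = -0.705  (Bax2)
log2(2403/299.2) = 3.006  (Gata10)
log2(1847/388.3) = 2.250  (Egr2)
log2(261.6/1699) = -2.699  (Mmp12)
log2(522.2/667.9) = -0.355  (Hspa5)
log2(1.911/3.514) = -0.879  (Mcl2)
log2(453.2/1033) = -1.189  (Stat2)
log2(7.089/42.89) = -2.597  (Myc12)
The largest magnitude belongs to Gata10.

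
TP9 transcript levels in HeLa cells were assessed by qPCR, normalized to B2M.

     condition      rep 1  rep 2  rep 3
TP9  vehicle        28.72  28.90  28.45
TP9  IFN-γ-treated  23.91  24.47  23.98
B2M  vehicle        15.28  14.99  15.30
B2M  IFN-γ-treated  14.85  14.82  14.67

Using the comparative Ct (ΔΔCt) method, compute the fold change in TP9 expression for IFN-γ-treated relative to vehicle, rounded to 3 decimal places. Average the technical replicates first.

Mean Ct: TP9 vehicle 28.690; TP9 IFN-γ-treated 24.120; B2M vehicle 15.190; B2M IFN-γ-treated 14.780
ΔCt(vehicle) = 28.690 − 15.190 = 13.500
ΔCt(IFN-γ-treated) = 24.120 − 14.780 = 9.340
ΔΔCt = 9.340 − 13.500 = -4.160
Fold change = 2^(−(-4.160)) = 2^4.160 = 17.8766

17.877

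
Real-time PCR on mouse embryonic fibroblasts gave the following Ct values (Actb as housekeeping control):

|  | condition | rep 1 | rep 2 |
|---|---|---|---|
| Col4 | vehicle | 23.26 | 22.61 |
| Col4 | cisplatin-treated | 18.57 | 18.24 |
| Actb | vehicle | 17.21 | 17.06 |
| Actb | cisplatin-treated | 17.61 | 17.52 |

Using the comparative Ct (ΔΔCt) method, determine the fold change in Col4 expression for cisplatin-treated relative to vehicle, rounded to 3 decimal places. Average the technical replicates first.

31.125

Mean Ct: Col4 vehicle 22.935; Col4 cisplatin-treated 18.405; Actb vehicle 17.135; Actb cisplatin-treated 17.565
ΔCt(vehicle) = 22.935 − 17.135 = 5.800
ΔCt(cisplatin-treated) = 18.405 − 17.565 = 0.840
ΔΔCt = 0.840 − 5.800 = -4.960
Fold change = 2^(−(-4.960)) = 2^4.960 = 31.1250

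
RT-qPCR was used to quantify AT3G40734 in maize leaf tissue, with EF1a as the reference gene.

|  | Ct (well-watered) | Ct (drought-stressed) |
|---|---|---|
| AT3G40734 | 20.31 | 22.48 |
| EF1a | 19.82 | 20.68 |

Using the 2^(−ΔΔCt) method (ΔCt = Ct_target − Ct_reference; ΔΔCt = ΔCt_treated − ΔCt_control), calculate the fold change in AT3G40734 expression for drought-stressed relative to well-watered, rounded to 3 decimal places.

ΔCt(well-watered) = 20.310 − 19.820 = 0.490
ΔCt(drought-stressed) = 22.480 − 20.680 = 1.800
ΔΔCt = 1.800 − 0.490 = 1.310
Fold change = 2^(−1.310) = 0.4033

0.403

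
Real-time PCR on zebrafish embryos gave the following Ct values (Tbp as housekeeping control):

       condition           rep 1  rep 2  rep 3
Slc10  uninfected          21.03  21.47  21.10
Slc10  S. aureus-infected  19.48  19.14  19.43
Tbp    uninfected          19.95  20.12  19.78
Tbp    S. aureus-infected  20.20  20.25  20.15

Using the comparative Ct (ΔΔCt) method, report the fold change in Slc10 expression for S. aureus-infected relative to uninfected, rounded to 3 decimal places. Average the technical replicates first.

Mean Ct: Slc10 uninfected 21.200; Slc10 S. aureus-infected 19.350; Tbp uninfected 19.950; Tbp S. aureus-infected 20.200
ΔCt(uninfected) = 21.200 − 19.950 = 1.250
ΔCt(S. aureus-infected) = 19.350 − 20.200 = -0.850
ΔΔCt = -0.850 − 1.250 = -2.100
Fold change = 2^(−(-2.100)) = 2^2.100 = 4.2871

4.287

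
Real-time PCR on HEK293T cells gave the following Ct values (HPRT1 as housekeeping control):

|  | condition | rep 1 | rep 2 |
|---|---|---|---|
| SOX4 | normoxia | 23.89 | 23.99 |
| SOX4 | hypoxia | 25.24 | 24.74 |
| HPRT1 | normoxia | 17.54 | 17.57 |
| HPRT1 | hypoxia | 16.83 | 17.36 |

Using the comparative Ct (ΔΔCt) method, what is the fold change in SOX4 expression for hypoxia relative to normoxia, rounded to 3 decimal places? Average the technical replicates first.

Mean Ct: SOX4 normoxia 23.940; SOX4 hypoxia 24.990; HPRT1 normoxia 17.555; HPRT1 hypoxia 17.095
ΔCt(normoxia) = 23.940 − 17.555 = 6.385
ΔCt(hypoxia) = 24.990 − 17.095 = 7.895
ΔΔCt = 7.895 − 6.385 = 1.510
Fold change = 2^(−1.510) = 0.3511

0.351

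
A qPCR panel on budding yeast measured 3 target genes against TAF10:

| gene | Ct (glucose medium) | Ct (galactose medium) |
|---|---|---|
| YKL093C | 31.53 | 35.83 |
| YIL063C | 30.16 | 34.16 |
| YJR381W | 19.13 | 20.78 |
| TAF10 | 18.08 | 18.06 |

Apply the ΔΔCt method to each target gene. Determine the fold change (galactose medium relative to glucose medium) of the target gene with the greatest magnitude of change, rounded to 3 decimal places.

YKL093C: ΔΔCt = (35.83−18.06) − (31.53−18.08) = 17.77 − 13.45 = 4.32; fold change = 2^-4.32 = 0.050
YIL063C: ΔΔCt = (34.16−18.06) − (30.16−18.08) = 16.10 − 12.08 = 4.02; fold change = 2^-4.02 = 0.062
YJR381W: ΔΔCt = (20.78−18.06) − (19.13−18.08) = 2.72 − 1.05 = 1.67; fold change = 2^-1.67 = 0.314
YKL093C has the largest |ΔΔCt| = 4.32.

0.050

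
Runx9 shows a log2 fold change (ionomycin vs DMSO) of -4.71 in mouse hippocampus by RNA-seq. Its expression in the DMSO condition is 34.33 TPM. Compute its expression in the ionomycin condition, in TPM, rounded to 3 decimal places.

Fold change = 2^(-4.71) = 0.0382
ionomycin expression = 34.33 × 0.0382 = 1.312

1.312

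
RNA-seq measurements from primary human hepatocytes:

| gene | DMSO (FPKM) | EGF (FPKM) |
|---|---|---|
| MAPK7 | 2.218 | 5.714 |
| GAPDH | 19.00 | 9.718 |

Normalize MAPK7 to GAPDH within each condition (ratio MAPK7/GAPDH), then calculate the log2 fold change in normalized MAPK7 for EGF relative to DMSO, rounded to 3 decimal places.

MAPK7/GAPDH (DMSO) = 2.218 / 19.00 = 0.11674
MAPK7/GAPDH (EGF) = 5.714 / 9.718 = 0.58798
Fold change = 0.58798 / 0.11674 = 5.0368
log2(5.0368) = 2.3325

2.333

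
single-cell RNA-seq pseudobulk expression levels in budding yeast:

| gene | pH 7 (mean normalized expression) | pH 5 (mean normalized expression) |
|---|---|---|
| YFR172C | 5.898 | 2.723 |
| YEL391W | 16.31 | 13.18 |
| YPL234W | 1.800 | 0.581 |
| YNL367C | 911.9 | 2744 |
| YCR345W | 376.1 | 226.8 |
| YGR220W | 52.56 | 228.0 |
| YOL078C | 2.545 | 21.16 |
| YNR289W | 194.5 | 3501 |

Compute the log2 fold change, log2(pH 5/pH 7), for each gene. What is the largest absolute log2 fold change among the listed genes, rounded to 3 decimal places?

log2(2.723/5.898) = -1.115  (YFR172C)
log2(13.18/16.31) = -0.307  (YEL391W)
log2(0.581/1.800) = -1.631  (YPL234W)
log2(2744/911.9) = 1.589  (YNL367C)
log2(226.8/376.1) = -0.730  (YCR345W)
log2(228.0/52.56) = 2.117  (YGR220W)
log2(21.16/2.545) = 3.056  (YOL078C)
log2(3501/194.5) = 4.170  (YNR289W)
The largest magnitude belongs to YNR289W.

4.170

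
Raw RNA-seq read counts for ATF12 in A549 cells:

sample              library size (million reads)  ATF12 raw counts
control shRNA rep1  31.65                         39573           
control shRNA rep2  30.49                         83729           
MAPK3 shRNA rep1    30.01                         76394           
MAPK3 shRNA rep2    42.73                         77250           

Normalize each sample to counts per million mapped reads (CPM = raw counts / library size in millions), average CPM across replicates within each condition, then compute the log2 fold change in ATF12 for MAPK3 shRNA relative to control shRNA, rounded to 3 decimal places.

CPM(control shRNA rep1) = 39573 / 31.65 = 1250.3318
CPM(control shRNA rep2) = 83729 / 30.49 = 2746.1135
CPM(MAPK3 shRNA rep1) = 76394 / 30.01 = 2545.6181
CPM(MAPK3 shRNA rep2) = 77250 / 42.73 = 1807.8633
mean CPM(control shRNA) = 1998.2226; mean CPM(MAPK3 shRNA) = 2176.7407
Fold change = 2176.7407 / 1998.2226 = 1.08934
log2(1.08934) = 0.1235

0.123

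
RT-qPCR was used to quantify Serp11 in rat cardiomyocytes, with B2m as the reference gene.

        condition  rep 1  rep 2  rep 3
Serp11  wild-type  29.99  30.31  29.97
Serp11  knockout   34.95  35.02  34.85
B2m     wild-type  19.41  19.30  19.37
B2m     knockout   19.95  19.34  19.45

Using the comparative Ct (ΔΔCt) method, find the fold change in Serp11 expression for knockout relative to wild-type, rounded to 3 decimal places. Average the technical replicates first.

Mean Ct: Serp11 wild-type 30.090; Serp11 knockout 34.940; B2m wild-type 19.360; B2m knockout 19.580
ΔCt(wild-type) = 30.090 − 19.360 = 10.730
ΔCt(knockout) = 34.940 − 19.580 = 15.360
ΔΔCt = 15.360 − 10.730 = 4.630
Fold change = 2^(−4.630) = 0.0404

0.040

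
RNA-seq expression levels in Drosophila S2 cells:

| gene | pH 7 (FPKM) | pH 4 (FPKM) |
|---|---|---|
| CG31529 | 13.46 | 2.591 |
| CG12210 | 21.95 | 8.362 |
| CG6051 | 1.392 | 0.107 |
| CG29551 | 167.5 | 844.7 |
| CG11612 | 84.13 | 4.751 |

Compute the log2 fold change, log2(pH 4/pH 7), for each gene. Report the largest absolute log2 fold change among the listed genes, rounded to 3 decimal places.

log2(2.591/13.46) = -2.377  (CG31529)
log2(8.362/21.95) = -1.392  (CG12210)
log2(0.107/1.392) = -3.701  (CG6051)
log2(844.7/167.5) = 2.334  (CG29551)
log2(4.751/84.13) = -4.146  (CG11612)
The largest magnitude belongs to CG11612.

4.146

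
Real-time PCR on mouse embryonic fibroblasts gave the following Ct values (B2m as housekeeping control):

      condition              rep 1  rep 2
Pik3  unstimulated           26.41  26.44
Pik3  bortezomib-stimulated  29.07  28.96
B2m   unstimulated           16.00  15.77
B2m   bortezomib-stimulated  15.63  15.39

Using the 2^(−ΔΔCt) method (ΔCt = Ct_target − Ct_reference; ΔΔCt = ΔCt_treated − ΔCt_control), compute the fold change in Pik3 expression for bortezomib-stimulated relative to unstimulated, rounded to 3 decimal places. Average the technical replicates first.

0.128

Mean Ct: Pik3 unstimulated 26.425; Pik3 bortezomib-stimulated 29.015; B2m unstimulated 15.885; B2m bortezomib-stimulated 15.510
ΔCt(unstimulated) = 26.425 − 15.885 = 10.540
ΔCt(bortezomib-stimulated) = 29.015 − 15.510 = 13.505
ΔΔCt = 13.505 − 10.540 = 2.965
Fold change = 2^(−2.965) = 0.1281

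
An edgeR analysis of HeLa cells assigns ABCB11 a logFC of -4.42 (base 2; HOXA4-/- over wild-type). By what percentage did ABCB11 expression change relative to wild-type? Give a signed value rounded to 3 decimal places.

Fold change = 2^(-4.42) = 0.0467
Percent change = (FC − 1) × 100% = (0.0467 − 1) × 100 = -95.329%

-95.329%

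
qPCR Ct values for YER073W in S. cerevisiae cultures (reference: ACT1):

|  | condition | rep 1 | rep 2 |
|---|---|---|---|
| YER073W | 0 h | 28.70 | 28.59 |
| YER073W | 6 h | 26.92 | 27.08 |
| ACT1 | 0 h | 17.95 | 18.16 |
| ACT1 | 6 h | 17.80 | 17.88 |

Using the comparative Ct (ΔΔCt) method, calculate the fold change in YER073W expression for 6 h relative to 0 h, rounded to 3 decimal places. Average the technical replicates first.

2.694

Mean Ct: YER073W 0 h 28.645; YER073W 6 h 27.000; ACT1 0 h 18.055; ACT1 6 h 17.840
ΔCt(0 h) = 28.645 − 18.055 = 10.590
ΔCt(6 h) = 27.000 − 17.840 = 9.160
ΔΔCt = 9.160 − 10.590 = -1.430
Fold change = 2^(−(-1.430)) = 2^1.430 = 2.6945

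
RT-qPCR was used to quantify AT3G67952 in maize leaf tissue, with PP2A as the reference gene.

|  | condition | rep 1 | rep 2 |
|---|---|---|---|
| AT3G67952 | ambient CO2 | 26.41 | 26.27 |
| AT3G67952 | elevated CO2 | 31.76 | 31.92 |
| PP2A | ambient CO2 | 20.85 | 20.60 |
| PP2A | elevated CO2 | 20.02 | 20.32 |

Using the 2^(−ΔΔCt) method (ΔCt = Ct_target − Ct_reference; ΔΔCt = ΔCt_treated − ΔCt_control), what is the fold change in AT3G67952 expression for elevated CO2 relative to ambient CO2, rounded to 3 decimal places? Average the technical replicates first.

0.015

Mean Ct: AT3G67952 ambient CO2 26.340; AT3G67952 elevated CO2 31.840; PP2A ambient CO2 20.725; PP2A elevated CO2 20.170
ΔCt(ambient CO2) = 26.340 − 20.725 = 5.615
ΔCt(elevated CO2) = 31.840 − 20.170 = 11.670
ΔΔCt = 11.670 − 5.615 = 6.055
Fold change = 2^(−6.055) = 0.0150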